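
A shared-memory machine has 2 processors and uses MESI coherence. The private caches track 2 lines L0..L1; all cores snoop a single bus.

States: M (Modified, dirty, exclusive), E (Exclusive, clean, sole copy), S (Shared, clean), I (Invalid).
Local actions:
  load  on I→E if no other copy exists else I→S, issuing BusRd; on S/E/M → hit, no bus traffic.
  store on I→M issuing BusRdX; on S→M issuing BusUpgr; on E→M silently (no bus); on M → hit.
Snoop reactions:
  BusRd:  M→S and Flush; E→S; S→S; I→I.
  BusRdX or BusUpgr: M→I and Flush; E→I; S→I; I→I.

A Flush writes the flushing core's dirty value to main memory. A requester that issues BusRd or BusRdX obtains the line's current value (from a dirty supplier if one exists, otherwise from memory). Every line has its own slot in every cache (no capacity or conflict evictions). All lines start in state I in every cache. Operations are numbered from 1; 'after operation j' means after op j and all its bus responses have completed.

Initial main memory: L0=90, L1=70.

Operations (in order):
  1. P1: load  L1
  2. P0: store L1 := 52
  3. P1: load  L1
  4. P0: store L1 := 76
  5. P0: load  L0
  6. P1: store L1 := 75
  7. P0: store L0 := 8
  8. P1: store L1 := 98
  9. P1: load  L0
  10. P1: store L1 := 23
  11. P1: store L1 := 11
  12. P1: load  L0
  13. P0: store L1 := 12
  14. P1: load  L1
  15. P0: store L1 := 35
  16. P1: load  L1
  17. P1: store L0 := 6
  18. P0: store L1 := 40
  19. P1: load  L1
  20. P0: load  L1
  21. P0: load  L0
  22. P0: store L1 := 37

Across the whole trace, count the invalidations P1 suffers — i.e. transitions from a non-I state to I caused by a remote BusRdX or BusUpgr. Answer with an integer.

1. P1: load  L1  bus=[BusRd]  L1: P0=I P1=E  mem[L1]=70
2. P0: store L1 := 52  bus=[BusRdX]  L1: P0=M P1=I  mem[L1]=70
3. P1: load  L1  bus=[BusRd,Flush]  L1: P0=S P1=S  mem[L1]=52
4. P0: store L1 := 76  bus=[BusUpgr]  L1: P0=M P1=I  mem[L1]=52
5. P0: load  L0  bus=[BusRd]  L0: P0=E P1=I  mem[L0]=90
6. P1: store L1 := 75  bus=[BusRdX,Flush]  L1: P0=I P1=M  mem[L1]=76
7. P0: store L0 := 8  bus=[-]  L0: P0=M P1=I  mem[L0]=90
8. P1: store L1 := 98  bus=[-]  L1: P0=I P1=M  mem[L1]=76
9. P1: load  L0  bus=[BusRd,Flush]  L0: P0=S P1=S  mem[L0]=8
10. P1: store L1 := 23  bus=[-]  L1: P0=I P1=M  mem[L1]=76
11. P1: store L1 := 11  bus=[-]  L1: P0=I P1=M  mem[L1]=76
12. P1: load  L0  bus=[-]  L0: P0=S P1=S  mem[L0]=8
13. P0: store L1 := 12  bus=[BusRdX,Flush]  L1: P0=M P1=I  mem[L1]=11
14. P1: load  L1  bus=[BusRd,Flush]  L1: P0=S P1=S  mem[L1]=12
15. P0: store L1 := 35  bus=[BusUpgr]  L1: P0=M P1=I  mem[L1]=12
16. P1: load  L1  bus=[BusRd,Flush]  L1: P0=S P1=S  mem[L1]=35
17. P1: store L0 := 6  bus=[BusUpgr]  L0: P0=I P1=M  mem[L0]=8
18. P0: store L1 := 40  bus=[BusUpgr]  L1: P0=M P1=I  mem[L1]=35
19. P1: load  L1  bus=[BusRd,Flush]  L1: P0=S P1=S  mem[L1]=40
20. P0: load  L1  bus=[-]  L1: P0=S P1=S  mem[L1]=40
21. P0: load  L0  bus=[BusRd,Flush]  L0: P0=S P1=S  mem[L0]=6
22. P0: store L1 := 37  bus=[BusUpgr]  L1: P0=M P1=I  mem[L1]=40

invalidations = 6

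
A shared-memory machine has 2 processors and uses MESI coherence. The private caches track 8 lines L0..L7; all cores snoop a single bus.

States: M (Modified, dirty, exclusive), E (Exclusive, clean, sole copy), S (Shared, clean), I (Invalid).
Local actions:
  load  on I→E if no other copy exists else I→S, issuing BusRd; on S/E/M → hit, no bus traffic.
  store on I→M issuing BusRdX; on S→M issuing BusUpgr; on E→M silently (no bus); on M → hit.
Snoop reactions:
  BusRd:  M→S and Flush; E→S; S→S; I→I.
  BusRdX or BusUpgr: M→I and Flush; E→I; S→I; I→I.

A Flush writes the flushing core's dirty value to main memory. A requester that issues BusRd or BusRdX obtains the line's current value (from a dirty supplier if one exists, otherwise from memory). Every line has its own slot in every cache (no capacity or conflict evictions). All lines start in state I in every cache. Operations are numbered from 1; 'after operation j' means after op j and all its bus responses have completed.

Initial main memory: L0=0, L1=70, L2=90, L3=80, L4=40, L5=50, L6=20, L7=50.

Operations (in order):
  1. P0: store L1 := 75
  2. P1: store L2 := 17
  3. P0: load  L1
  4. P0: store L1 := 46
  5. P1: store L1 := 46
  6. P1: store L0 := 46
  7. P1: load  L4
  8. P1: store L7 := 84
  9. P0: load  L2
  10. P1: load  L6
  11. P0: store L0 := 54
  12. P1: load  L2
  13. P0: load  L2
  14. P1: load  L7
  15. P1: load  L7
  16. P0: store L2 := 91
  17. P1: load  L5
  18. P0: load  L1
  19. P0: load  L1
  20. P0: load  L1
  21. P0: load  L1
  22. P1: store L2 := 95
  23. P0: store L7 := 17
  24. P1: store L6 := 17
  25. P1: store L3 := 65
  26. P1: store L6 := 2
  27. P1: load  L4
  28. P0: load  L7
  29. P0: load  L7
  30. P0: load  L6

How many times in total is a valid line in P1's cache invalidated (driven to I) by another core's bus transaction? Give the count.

invalidations = 3

  op1 P0: store L1 := 75 → M/I on L1; bus BusRdX; mem=70
  op2 P1: store L2 := 17 → I/M on L2; bus BusRdX; mem=90
  op3 P0: load  L1 → M/I on L1; bus (none); mem=70
  op4 P0: store L1 := 46 → M/I on L1; bus (none); mem=70
  op5 P1: store L1 := 46 → I/M on L1; bus BusRdX Flush; mem=46
  op6 P1: store L0 := 46 → I/M on L0; bus BusRdX; mem=0
  op7 P1: load  L4 → I/E on L4; bus BusRd; mem=40
  op8 P1: store L7 := 84 → I/M on L7; bus BusRdX; mem=50
  op9 P0: load  L2 → S/S on L2; bus BusRd Flush; mem=17
  op10 P1: load  L6 → I/E on L6; bus BusRd; mem=20
  op11 P0: store L0 := 54 → M/I on L0; bus BusRdX Flush; mem=46
  op12 P1: load  L2 → S/S on L2; bus (none); mem=17
  op13 P0: load  L2 → S/S on L2; bus (none); mem=17
  op14 P1: load  L7 → I/M on L7; bus (none); mem=50
  op15 P1: load  L7 → I/M on L7; bus (none); mem=50
  op16 P0: store L2 := 91 → M/I on L2; bus BusUpgr; mem=17
  op17 P1: load  L5 → I/E on L5; bus BusRd; mem=50
  op18 P0: load  L1 → S/S on L1; bus BusRd Flush; mem=46
  op19 P0: load  L1 → S/S on L1; bus (none); mem=46
  op20 P0: load  L1 → S/S on L1; bus (none); mem=46
  op21 P0: load  L1 → S/S on L1; bus (none); mem=46
  op22 P1: store L2 := 95 → I/M on L2; bus BusRdX Flush; mem=91
  op23 P0: store L7 := 17 → M/I on L7; bus BusRdX Flush; mem=84
  op24 P1: store L6 := 17 → I/M on L6; bus (none); mem=20
  op25 P1: store L3 := 65 → I/M on L3; bus BusRdX; mem=80
  op26 P1: store L6 := 2 → I/M on L6; bus (none); mem=20
  op27 P1: load  L4 → I/E on L4; bus (none); mem=40
  op28 P0: load  L7 → M/I on L7; bus (none); mem=84
  op29 P0: load  L7 → M/I on L7; bus (none); mem=84
  op30 P0: load  L6 → S/S on L6; bus BusRd Flush; mem=2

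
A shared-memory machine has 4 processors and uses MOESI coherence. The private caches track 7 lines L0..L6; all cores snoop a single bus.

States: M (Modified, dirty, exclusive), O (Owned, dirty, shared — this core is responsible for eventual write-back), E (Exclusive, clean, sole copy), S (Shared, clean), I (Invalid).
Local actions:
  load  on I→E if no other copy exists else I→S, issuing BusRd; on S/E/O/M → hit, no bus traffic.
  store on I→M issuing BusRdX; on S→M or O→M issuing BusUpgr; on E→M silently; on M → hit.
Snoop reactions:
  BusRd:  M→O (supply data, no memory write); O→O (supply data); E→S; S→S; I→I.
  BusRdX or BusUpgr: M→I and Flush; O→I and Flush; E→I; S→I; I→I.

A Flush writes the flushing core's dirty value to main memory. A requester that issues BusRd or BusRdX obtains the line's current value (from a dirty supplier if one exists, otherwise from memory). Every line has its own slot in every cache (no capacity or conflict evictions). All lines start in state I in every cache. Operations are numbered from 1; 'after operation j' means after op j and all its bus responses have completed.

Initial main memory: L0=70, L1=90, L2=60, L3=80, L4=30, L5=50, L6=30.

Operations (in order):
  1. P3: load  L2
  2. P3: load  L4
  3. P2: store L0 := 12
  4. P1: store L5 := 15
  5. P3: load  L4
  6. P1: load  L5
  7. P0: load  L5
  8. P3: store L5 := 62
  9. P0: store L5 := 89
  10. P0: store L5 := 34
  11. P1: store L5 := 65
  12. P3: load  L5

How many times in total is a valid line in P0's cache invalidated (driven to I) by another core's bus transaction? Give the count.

  op1 P3: load  L2 → I/I/I/E on L2; bus BusRd; mem=60
  op2 P3: load  L4 → I/I/I/E on L4; bus BusRd; mem=30
  op3 P2: store L0 := 12 → I/I/M/I on L0; bus BusRdX; mem=70
  op4 P1: store L5 := 15 → I/M/I/I on L5; bus BusRdX; mem=50
  op5 P3: load  L4 → I/I/I/E on L4; bus (none); mem=30
  op6 P1: load  L5 → I/M/I/I on L5; bus (none); mem=50
  op7 P0: load  L5 → S/O/I/I on L5; bus BusRd; mem=50
  op8 P3: store L5 := 62 → I/I/I/M on L5; bus BusRdX Flush; mem=15
  op9 P0: store L5 := 89 → M/I/I/I on L5; bus BusRdX Flush; mem=62
  op10 P0: store L5 := 34 → M/I/I/I on L5; bus (none); mem=62
  op11 P1: store L5 := 65 → I/M/I/I on L5; bus BusRdX Flush; mem=34
  op12 P3: load  L5 → I/O/I/S on L5; bus BusRd; mem=34

invalidations = 2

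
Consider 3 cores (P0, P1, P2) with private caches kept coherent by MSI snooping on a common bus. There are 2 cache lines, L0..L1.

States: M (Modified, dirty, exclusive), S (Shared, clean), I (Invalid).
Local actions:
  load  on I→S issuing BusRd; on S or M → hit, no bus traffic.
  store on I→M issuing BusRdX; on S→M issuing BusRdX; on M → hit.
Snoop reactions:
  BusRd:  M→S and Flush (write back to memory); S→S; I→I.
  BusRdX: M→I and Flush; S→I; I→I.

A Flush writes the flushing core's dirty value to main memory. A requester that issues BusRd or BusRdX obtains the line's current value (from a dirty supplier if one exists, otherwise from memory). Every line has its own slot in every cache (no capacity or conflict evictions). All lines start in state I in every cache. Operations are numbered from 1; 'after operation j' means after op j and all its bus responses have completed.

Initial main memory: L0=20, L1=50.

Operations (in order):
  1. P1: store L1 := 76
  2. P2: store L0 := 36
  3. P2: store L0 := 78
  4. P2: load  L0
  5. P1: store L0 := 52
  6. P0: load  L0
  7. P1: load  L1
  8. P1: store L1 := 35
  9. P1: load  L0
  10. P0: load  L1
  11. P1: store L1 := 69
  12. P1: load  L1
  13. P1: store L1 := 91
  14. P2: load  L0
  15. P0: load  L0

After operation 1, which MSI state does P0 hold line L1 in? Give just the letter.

  op1 P1: store L1 := 76 → I/M/I on L1; bus BusRdX; mem=50
  op2 P2: store L0 := 36 → I/I/M on L0; bus BusRdX; mem=20
  op3 P2: store L0 := 78 → I/I/M on L0; bus (none); mem=20
  op4 P2: load  L0 → I/I/M on L0; bus (none); mem=20
  op5 P1: store L0 := 52 → I/M/I on L0; bus BusRdX Flush; mem=78
  op6 P0: load  L0 → S/S/I on L0; bus BusRd Flush; mem=52
  op7 P1: load  L1 → I/M/I on L1; bus (none); mem=50
  op8 P1: store L1 := 35 → I/M/I on L1; bus (none); mem=50
  op9 P1: load  L0 → S/S/I on L0; bus (none); mem=52
  op10 P0: load  L1 → S/S/I on L1; bus BusRd Flush; mem=35
  op11 P1: store L1 := 69 → I/M/I on L1; bus BusRdX; mem=35
  op12 P1: load  L1 → I/M/I on L1; bus (none); mem=35
  op13 P1: store L1 := 91 → I/M/I on L1; bus (none); mem=35
  op14 P2: load  L0 → S/S/S on L0; bus BusRd; mem=52
  op15 P0: load  L0 → S/S/S on L0; bus (none); mem=52

state = I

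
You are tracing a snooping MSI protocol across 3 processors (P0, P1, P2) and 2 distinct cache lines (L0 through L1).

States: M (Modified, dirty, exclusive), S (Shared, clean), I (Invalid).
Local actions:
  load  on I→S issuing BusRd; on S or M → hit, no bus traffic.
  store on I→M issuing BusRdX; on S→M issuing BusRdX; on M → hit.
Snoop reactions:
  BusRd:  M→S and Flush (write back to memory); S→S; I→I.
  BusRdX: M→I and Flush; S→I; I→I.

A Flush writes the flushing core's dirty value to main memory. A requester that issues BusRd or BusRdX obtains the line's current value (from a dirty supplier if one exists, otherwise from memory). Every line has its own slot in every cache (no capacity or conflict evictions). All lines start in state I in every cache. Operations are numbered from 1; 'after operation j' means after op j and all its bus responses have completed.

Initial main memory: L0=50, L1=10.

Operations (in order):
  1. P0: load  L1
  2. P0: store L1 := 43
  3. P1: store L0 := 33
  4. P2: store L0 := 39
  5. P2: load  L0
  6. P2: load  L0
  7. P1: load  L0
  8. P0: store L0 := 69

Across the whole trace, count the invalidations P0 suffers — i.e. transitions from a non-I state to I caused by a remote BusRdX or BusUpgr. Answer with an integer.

step 1: P0: load  L1  ⟶  SII  (L1)  txn=BusRd  M[L1]=10
step 2: P0: store L1 := 43  ⟶  MII  (L1)  txn=BusRdX  M[L1]=10
step 3: P1: store L0 := 33  ⟶  IMI  (L0)  txn=BusRdX  M[L0]=50
step 4: P2: store L0 := 39  ⟶  IIM  (L0)  txn=BusRdX+Flush  M[L0]=33
step 5: P2: load  L0  ⟶  IIM  (L0)  txn=∅  M[L0]=33
step 6: P2: load  L0  ⟶  IIM  (L0)  txn=∅  M[L0]=33
step 7: P1: load  L0  ⟶  ISS  (L0)  txn=BusRd+Flush  M[L0]=39
step 8: P0: store L0 := 69  ⟶  MII  (L0)  txn=BusRdX  M[L0]=39

invalidations = 0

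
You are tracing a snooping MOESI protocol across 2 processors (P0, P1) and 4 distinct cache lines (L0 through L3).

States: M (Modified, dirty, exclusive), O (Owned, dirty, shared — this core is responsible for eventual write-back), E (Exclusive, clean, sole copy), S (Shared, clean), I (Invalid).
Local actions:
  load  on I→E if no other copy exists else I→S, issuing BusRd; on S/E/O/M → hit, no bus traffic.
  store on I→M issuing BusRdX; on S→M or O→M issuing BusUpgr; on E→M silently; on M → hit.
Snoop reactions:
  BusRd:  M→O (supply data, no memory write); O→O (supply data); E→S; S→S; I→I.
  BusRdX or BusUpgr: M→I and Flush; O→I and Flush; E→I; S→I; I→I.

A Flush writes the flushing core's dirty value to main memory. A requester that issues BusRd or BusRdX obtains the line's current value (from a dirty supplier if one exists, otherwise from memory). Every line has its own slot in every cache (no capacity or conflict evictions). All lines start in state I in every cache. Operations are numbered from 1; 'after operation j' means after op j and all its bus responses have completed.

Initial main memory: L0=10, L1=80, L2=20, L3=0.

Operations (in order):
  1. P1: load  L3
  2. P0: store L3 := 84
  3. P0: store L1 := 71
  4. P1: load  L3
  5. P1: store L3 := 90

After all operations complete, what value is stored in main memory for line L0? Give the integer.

  op1 P1: load  L3 → I/E on L3; bus BusRd; mem=0
  op2 P0: store L3 := 84 → M/I on L3; bus BusRdX; mem=0
  op3 P0: store L1 := 71 → M/I on L1; bus BusRdX; mem=80
  op4 P1: load  L3 → O/S on L3; bus BusRd; mem=0
  op5 P1: store L3 := 90 → I/M on L3; bus BusUpgr Flush; mem=84

memory[L0] = 10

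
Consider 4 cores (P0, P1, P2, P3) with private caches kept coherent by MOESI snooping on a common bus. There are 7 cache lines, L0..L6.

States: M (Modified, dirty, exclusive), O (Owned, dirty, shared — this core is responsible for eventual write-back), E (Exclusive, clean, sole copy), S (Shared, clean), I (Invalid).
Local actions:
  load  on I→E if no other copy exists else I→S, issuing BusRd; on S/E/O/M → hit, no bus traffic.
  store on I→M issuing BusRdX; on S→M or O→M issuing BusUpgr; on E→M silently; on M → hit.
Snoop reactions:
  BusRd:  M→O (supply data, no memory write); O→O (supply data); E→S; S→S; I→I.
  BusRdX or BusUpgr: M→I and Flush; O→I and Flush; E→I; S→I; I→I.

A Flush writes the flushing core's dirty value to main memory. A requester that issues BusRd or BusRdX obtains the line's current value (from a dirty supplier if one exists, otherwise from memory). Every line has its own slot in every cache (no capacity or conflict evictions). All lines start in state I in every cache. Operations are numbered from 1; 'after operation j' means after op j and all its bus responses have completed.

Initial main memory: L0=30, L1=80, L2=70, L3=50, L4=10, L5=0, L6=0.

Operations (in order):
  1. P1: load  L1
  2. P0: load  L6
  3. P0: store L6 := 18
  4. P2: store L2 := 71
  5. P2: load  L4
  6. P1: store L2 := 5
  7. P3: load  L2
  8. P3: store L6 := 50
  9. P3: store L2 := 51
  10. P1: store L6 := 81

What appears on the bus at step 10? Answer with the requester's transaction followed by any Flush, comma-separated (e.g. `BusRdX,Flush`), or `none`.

step 1: P1: load  L1  ⟶  IEII  (L1)  txn=BusRd  M[L1]=80
step 2: P0: load  L6  ⟶  EIII  (L6)  txn=BusRd  M[L6]=0
step 3: P0: store L6 := 18  ⟶  MIII  (L6)  txn=∅  M[L6]=0
step 4: P2: store L2 := 71  ⟶  IIMI  (L2)  txn=BusRdX  M[L2]=70
step 5: P2: load  L4  ⟶  IIEI  (L4)  txn=BusRd  M[L4]=10
step 6: P1: store L2 := 5  ⟶  IMII  (L2)  txn=BusRdX+Flush  M[L2]=71
step 7: P3: load  L2  ⟶  IOIS  (L2)  txn=BusRd  M[L2]=71
step 8: P3: store L6 := 50  ⟶  IIIM  (L6)  txn=BusRdX+Flush  M[L6]=18
step 9: P3: store L2 := 51  ⟶  IIIM  (L2)  txn=BusUpgr+Flush  M[L2]=5
step 10: P1: store L6 := 81  ⟶  IMII  (L6)  txn=BusRdX+Flush  M[L6]=50

bus = BusRdX,Flush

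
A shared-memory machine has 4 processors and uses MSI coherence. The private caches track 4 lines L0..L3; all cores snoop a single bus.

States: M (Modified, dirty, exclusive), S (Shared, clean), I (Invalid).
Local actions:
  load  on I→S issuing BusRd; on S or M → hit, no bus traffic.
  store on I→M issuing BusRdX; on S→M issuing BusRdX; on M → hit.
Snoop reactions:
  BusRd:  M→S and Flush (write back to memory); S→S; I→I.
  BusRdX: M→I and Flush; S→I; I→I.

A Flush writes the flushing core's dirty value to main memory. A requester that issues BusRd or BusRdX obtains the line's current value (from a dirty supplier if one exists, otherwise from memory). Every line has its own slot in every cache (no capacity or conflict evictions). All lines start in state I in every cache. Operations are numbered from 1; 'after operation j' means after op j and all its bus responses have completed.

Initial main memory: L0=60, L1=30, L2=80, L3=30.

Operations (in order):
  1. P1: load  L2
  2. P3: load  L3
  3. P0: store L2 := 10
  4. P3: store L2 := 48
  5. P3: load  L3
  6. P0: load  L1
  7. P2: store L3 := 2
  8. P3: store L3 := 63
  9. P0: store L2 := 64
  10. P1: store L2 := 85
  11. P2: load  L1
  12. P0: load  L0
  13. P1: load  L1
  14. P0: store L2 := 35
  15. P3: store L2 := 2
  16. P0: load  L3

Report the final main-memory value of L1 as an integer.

step 1: P1: load  L2  ⟶  ISII  (L2)  txn=BusRd  M[L2]=80
step 2: P3: load  L3  ⟶  IIIS  (L3)  txn=BusRd  M[L3]=30
step 3: P0: store L2 := 10  ⟶  MIII  (L2)  txn=BusRdX  M[L2]=80
step 4: P3: store L2 := 48  ⟶  IIIM  (L2)  txn=BusRdX+Flush  M[L2]=10
step 5: P3: load  L3  ⟶  IIIS  (L3)  txn=∅  M[L3]=30
step 6: P0: load  L1  ⟶  SIII  (L1)  txn=BusRd  M[L1]=30
step 7: P2: store L3 := 2  ⟶  IIMI  (L3)  txn=BusRdX  M[L3]=30
step 8: P3: store L3 := 63  ⟶  IIIM  (L3)  txn=BusRdX+Flush  M[L3]=2
step 9: P0: store L2 := 64  ⟶  MIII  (L2)  txn=BusRdX+Flush  M[L2]=48
step 10: P1: store L2 := 85  ⟶  IMII  (L2)  txn=BusRdX+Flush  M[L2]=64
step 11: P2: load  L1  ⟶  SISI  (L1)  txn=BusRd  M[L1]=30
step 12: P0: load  L0  ⟶  SIII  (L0)  txn=BusRd  M[L0]=60
step 13: P1: load  L1  ⟶  SSSI  (L1)  txn=BusRd  M[L1]=30
step 14: P0: store L2 := 35  ⟶  MIII  (L2)  txn=BusRdX+Flush  M[L2]=85
step 15: P3: store L2 := 2  ⟶  IIIM  (L2)  txn=BusRdX+Flush  M[L2]=35
step 16: P0: load  L3  ⟶  SIIS  (L3)  txn=BusRd+Flush  M[L3]=63

memory[L1] = 30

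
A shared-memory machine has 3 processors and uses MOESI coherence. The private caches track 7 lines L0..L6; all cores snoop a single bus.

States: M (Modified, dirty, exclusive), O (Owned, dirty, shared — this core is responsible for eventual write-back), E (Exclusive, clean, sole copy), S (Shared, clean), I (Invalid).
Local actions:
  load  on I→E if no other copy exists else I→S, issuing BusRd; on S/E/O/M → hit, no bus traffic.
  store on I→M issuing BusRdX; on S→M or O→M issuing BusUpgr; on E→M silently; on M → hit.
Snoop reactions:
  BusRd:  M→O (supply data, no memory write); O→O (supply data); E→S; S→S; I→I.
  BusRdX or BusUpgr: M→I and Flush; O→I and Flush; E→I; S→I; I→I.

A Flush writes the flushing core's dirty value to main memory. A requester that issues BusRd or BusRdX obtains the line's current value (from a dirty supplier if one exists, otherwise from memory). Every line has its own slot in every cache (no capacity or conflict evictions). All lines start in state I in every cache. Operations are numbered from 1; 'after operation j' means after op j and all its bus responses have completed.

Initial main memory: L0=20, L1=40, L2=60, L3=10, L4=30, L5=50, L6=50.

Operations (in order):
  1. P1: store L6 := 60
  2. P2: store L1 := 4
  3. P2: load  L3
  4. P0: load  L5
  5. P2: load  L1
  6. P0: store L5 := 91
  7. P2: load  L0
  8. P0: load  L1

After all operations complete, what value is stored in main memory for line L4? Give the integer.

  op1 P1: store L6 := 60 → I/M/I on L6; bus BusRdX; mem=50
  op2 P2: store L1 := 4 → I/I/M on L1; bus BusRdX; mem=40
  op3 P2: load  L3 → I/I/E on L3; bus BusRd; mem=10
  op4 P0: load  L5 → E/I/I on L5; bus BusRd; mem=50
  op5 P2: load  L1 → I/I/M on L1; bus (none); mem=40
  op6 P0: store L5 := 91 → M/I/I on L5; bus (none); mem=50
  op7 P2: load  L0 → I/I/E on L0; bus BusRd; mem=20
  op8 P0: load  L1 → S/I/O on L1; bus BusRd; mem=40

memory[L4] = 30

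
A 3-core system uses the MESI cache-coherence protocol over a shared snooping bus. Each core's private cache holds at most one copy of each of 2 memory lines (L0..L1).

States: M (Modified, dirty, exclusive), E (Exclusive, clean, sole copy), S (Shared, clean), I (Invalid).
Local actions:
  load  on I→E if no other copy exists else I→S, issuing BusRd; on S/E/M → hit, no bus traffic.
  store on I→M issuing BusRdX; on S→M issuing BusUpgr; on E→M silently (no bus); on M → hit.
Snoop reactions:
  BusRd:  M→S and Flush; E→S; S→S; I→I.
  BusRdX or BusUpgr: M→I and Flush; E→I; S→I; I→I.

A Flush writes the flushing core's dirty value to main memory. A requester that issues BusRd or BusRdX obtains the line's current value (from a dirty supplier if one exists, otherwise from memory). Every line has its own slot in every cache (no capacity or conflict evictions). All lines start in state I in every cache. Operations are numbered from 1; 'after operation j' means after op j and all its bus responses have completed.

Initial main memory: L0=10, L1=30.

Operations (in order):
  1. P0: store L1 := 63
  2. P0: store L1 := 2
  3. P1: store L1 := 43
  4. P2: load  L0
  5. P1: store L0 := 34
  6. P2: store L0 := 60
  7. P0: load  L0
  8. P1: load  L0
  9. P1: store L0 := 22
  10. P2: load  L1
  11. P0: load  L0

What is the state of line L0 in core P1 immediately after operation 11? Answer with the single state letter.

state = S

step 1: P0: store L1 := 63  ⟶  MII  (L1)  txn=BusRdX  M[L1]=30
step 2: P0: store L1 := 2  ⟶  MII  (L1)  txn=∅  M[L1]=30
step 3: P1: store L1 := 43  ⟶  IMI  (L1)  txn=BusRdX+Flush  M[L1]=2
step 4: P2: load  L0  ⟶  IIE  (L0)  txn=BusRd  M[L0]=10
step 5: P1: store L0 := 34  ⟶  IMI  (L0)  txn=BusRdX  M[L0]=10
step 6: P2: store L0 := 60  ⟶  IIM  (L0)  txn=BusRdX+Flush  M[L0]=34
step 7: P0: load  L0  ⟶  SIS  (L0)  txn=BusRd+Flush  M[L0]=60
step 8: P1: load  L0  ⟶  SSS  (L0)  txn=BusRd  M[L0]=60
step 9: P1: store L0 := 22  ⟶  IMI  (L0)  txn=BusUpgr  M[L0]=60
step 10: P2: load  L1  ⟶  ISS  (L1)  txn=BusRd+Flush  M[L1]=43
step 11: P0: load  L0  ⟶  SSI  (L0)  txn=BusRd+Flush  M[L0]=22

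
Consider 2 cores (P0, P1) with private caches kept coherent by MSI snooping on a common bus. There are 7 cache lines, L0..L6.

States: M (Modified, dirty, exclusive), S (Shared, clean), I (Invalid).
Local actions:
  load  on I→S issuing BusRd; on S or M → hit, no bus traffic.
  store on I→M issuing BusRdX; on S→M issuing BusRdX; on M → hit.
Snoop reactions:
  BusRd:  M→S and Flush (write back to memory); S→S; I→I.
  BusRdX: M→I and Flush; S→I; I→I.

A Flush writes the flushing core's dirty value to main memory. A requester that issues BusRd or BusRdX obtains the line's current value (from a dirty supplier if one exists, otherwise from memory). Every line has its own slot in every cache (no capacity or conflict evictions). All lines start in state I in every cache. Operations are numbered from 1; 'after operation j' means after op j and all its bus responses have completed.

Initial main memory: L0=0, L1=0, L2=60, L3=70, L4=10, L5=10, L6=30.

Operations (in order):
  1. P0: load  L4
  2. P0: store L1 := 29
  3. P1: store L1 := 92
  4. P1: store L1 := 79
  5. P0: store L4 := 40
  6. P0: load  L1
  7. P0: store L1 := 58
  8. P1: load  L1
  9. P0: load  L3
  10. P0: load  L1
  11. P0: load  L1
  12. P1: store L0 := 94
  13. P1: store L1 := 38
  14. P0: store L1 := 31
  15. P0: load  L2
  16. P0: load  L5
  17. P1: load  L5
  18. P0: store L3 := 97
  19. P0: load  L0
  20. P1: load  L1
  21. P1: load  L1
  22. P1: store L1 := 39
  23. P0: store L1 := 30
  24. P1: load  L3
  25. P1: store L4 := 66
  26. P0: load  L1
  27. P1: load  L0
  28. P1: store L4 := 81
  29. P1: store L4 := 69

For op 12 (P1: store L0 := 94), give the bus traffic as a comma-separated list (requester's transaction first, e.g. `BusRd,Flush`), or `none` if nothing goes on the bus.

bus = BusRdX

1. P0: load  L4  bus=[BusRd]  L4: P0=S P1=I  mem[L4]=10
2. P0: store L1 := 29  bus=[BusRdX]  L1: P0=M P1=I  mem[L1]=0
3. P1: store L1 := 92  bus=[BusRdX,Flush]  L1: P0=I P1=M  mem[L1]=29
4. P1: store L1 := 79  bus=[-]  L1: P0=I P1=M  mem[L1]=29
5. P0: store L4 := 40  bus=[BusRdX]  L4: P0=M P1=I  mem[L4]=10
6. P0: load  L1  bus=[BusRd,Flush]  L1: P0=S P1=S  mem[L1]=79
7. P0: store L1 := 58  bus=[BusRdX]  L1: P0=M P1=I  mem[L1]=79
8. P1: load  L1  bus=[BusRd,Flush]  L1: P0=S P1=S  mem[L1]=58
9. P0: load  L3  bus=[BusRd]  L3: P0=S P1=I  mem[L3]=70
10. P0: load  L1  bus=[-]  L1: P0=S P1=S  mem[L1]=58
11. P0: load  L1  bus=[-]  L1: P0=S P1=S  mem[L1]=58
12. P1: store L0 := 94  bus=[BusRdX]  L0: P0=I P1=M  mem[L0]=0
13. P1: store L1 := 38  bus=[BusRdX]  L1: P0=I P1=M  mem[L1]=58
14. P0: store L1 := 31  bus=[BusRdX,Flush]  L1: P0=M P1=I  mem[L1]=38
15. P0: load  L2  bus=[BusRd]  L2: P0=S P1=I  mem[L2]=60
16. P0: load  L5  bus=[BusRd]  L5: P0=S P1=I  mem[L5]=10
17. P1: load  L5  bus=[BusRd]  L5: P0=S P1=S  mem[L5]=10
18. P0: store L3 := 97  bus=[BusRdX]  L3: P0=M P1=I  mem[L3]=70
19. P0: load  L0  bus=[BusRd,Flush]  L0: P0=S P1=S  mem[L0]=94
20. P1: load  L1  bus=[BusRd,Flush]  L1: P0=S P1=S  mem[L1]=31
21. P1: load  L1  bus=[-]  L1: P0=S P1=S  mem[L1]=31
22. P1: store L1 := 39  bus=[BusRdX]  L1: P0=I P1=M  mem[L1]=31
23. P0: store L1 := 30  bus=[BusRdX,Flush]  L1: P0=M P1=I  mem[L1]=39
24. P1: load  L3  bus=[BusRd,Flush]  L3: P0=S P1=S  mem[L3]=97
25. P1: store L4 := 66  bus=[BusRdX,Flush]  L4: P0=I P1=M  mem[L4]=40
26. P0: load  L1  bus=[-]  L1: P0=M P1=I  mem[L1]=39
27. P1: load  L0  bus=[-]  L0: P0=S P1=S  mem[L0]=94
28. P1: store L4 := 81  bus=[-]  L4: P0=I P1=M  mem[L4]=40
29. P1: store L4 := 69  bus=[-]  L4: P0=I P1=M  mem[L4]=40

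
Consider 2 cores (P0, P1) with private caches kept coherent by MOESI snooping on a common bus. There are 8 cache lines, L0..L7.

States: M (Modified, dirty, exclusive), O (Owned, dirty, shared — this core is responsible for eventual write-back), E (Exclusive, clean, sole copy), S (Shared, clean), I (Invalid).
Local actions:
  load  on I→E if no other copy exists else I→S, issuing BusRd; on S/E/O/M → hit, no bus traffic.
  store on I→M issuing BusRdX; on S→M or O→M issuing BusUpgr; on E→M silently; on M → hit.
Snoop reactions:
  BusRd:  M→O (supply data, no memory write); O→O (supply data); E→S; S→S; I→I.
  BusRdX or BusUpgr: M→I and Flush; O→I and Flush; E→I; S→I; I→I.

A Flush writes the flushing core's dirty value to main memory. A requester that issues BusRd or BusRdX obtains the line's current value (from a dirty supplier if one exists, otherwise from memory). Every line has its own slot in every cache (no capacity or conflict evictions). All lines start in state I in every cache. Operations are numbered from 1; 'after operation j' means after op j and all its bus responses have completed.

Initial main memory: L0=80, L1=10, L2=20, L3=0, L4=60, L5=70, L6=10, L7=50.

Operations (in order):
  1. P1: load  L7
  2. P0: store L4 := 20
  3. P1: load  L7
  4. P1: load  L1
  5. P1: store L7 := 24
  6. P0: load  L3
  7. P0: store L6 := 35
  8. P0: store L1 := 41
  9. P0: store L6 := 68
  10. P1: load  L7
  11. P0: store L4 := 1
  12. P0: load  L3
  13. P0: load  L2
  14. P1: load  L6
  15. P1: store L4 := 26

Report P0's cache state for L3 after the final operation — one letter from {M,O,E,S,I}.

[1] P1: load  L7 | P0:I, P1:E(50) | bus: BusRd
[2] P0: store L4 := 20 | P0:M(20), P1:I | bus: BusRdX
[3] P1: load  L7 | P0:I, P1:E(50) | bus: none
[4] P1: load  L1 | P0:I, P1:E(10) | bus: BusRd
[5] P1: store L7 := 24 | P0:I, P1:M(24) | bus: none
[6] P0: load  L3 | P0:E(0), P1:I | bus: BusRd
[7] P0: store L6 := 35 | P0:M(35), P1:I | bus: BusRdX
[8] P0: store L1 := 41 | P0:M(41), P1:I | bus: BusRdX
[9] P0: store L6 := 68 | P0:M(68), P1:I | bus: none
[10] P1: load  L7 | P0:I, P1:M(24) | bus: none
[11] P0: store L4 := 1 | P0:M(1), P1:I | bus: none
[12] P0: load  L3 | P0:E(0), P1:I | bus: none
[13] P0: load  L2 | P0:E(20), P1:I | bus: BusRd
[14] P1: load  L6 | P0:O(68), P1:S(68) | bus: BusRd
[15] P1: store L4 := 26 | P0:I, P1:M(26) | bus: BusRdX,Flush

state = E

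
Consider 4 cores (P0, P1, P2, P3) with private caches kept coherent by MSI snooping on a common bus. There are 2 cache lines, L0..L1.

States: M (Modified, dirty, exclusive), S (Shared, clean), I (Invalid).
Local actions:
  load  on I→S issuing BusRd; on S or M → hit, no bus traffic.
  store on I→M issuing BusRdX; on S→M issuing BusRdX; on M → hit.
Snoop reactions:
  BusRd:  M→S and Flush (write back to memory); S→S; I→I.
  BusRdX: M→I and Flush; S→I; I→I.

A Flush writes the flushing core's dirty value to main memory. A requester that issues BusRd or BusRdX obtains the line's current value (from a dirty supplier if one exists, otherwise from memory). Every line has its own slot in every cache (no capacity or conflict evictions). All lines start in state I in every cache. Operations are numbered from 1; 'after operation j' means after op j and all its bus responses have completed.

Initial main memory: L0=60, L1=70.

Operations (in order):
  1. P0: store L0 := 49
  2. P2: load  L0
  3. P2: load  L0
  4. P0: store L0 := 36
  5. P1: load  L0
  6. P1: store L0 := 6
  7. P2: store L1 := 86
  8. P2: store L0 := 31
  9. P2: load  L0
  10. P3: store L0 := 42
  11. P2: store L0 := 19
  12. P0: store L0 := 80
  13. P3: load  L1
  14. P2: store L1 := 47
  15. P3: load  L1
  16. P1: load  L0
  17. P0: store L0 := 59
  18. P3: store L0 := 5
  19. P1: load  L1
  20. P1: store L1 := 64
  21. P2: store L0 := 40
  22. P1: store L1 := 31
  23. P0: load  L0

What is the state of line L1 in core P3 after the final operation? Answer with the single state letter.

[1] P0: store L0 := 49 | P0:M(49), P1:I, P2:I, P3:I | bus: BusRdX
[2] P2: load  L0 | P0:S(49), P1:I, P2:S(49), P3:I | bus: BusRd,Flush
[3] P2: load  L0 | P0:S(49), P1:I, P2:S(49), P3:I | bus: none
[4] P0: store L0 := 36 | P0:M(36), P1:I, P2:I, P3:I | bus: BusRdX
[5] P1: load  L0 | P0:S(36), P1:S(36), P2:I, P3:I | bus: BusRd,Flush
[6] P1: store L0 := 6 | P0:I, P1:M(6), P2:I, P3:I | bus: BusRdX
[7] P2: store L1 := 86 | P0:I, P1:I, P2:M(86), P3:I | bus: BusRdX
[8] P2: store L0 := 31 | P0:I, P1:I, P2:M(31), P3:I | bus: BusRdX,Flush
[9] P2: load  L0 | P0:I, P1:I, P2:M(31), P3:I | bus: none
[10] P3: store L0 := 42 | P0:I, P1:I, P2:I, P3:M(42) | bus: BusRdX,Flush
[11] P2: store L0 := 19 | P0:I, P1:I, P2:M(19), P3:I | bus: BusRdX,Flush
[12] P0: store L0 := 80 | P0:M(80), P1:I, P2:I, P3:I | bus: BusRdX,Flush
[13] P3: load  L1 | P0:I, P1:I, P2:S(86), P3:S(86) | bus: BusRd,Flush
[14] P2: store L1 := 47 | P0:I, P1:I, P2:M(47), P3:I | bus: BusRdX
[15] P3: load  L1 | P0:I, P1:I, P2:S(47), P3:S(47) | bus: BusRd,Flush
[16] P1: load  L0 | P0:S(80), P1:S(80), P2:I, P3:I | bus: BusRd,Flush
[17] P0: store L0 := 59 | P0:M(59), P1:I, P2:I, P3:I | bus: BusRdX
[18] P3: store L0 := 5 | P0:I, P1:I, P2:I, P3:M(5) | bus: BusRdX,Flush
[19] P1: load  L1 | P0:I, P1:S(47), P2:S(47), P3:S(47) | bus: BusRd
[20] P1: store L1 := 64 | P0:I, P1:M(64), P2:I, P3:I | bus: BusRdX
[21] P2: store L0 := 40 | P0:I, P1:I, P2:M(40), P3:I | bus: BusRdX,Flush
[22] P1: store L1 := 31 | P0:I, P1:M(31), P2:I, P3:I | bus: none
[23] P0: load  L0 | P0:S(40), P1:I, P2:S(40), P3:I | bus: BusRd,Flush

state = I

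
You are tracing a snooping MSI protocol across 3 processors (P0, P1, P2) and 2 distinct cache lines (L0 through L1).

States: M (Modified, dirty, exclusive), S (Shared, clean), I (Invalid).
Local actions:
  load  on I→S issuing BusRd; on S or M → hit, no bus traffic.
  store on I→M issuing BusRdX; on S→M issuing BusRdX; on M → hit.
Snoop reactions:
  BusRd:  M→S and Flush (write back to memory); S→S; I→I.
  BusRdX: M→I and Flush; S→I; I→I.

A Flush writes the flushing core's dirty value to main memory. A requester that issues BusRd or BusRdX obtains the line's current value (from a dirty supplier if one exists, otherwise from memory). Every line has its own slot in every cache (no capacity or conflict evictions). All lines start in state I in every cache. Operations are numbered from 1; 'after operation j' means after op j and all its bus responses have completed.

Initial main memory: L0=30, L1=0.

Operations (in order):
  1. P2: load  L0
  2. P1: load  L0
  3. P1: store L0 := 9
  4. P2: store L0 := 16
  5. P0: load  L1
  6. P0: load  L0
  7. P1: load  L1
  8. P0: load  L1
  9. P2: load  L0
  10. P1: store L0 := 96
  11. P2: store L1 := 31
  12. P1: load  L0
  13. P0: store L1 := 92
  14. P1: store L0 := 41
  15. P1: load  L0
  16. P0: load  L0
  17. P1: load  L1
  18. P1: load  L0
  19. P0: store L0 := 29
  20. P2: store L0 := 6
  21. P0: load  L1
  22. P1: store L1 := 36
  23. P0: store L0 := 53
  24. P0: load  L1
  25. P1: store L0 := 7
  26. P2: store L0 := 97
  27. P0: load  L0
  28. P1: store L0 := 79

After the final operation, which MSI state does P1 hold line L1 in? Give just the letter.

state = S

[1] P2: load  L0 | P0:I, P1:I, P2:S(30) | bus: BusRd
[2] P1: load  L0 | P0:I, P1:S(30), P2:S(30) | bus: BusRd
[3] P1: store L0 := 9 | P0:I, P1:M(9), P2:I | bus: BusRdX
[4] P2: store L0 := 16 | P0:I, P1:I, P2:M(16) | bus: BusRdX,Flush
[5] P0: load  L1 | P0:S(0), P1:I, P2:I | bus: BusRd
[6] P0: load  L0 | P0:S(16), P1:I, P2:S(16) | bus: BusRd,Flush
[7] P1: load  L1 | P0:S(0), P1:S(0), P2:I | bus: BusRd
[8] P0: load  L1 | P0:S(0), P1:S(0), P2:I | bus: none
[9] P2: load  L0 | P0:S(16), P1:I, P2:S(16) | bus: none
[10] P1: store L0 := 96 | P0:I, P1:M(96), P2:I | bus: BusRdX
[11] P2: store L1 := 31 | P0:I, P1:I, P2:M(31) | bus: BusRdX
[12] P1: load  L0 | P0:I, P1:M(96), P2:I | bus: none
[13] P0: store L1 := 92 | P0:M(92), P1:I, P2:I | bus: BusRdX,Flush
[14] P1: store L0 := 41 | P0:I, P1:M(41), P2:I | bus: none
[15] P1: load  L0 | P0:I, P1:M(41), P2:I | bus: none
[16] P0: load  L0 | P0:S(41), P1:S(41), P2:I | bus: BusRd,Flush
[17] P1: load  L1 | P0:S(92), P1:S(92), P2:I | bus: BusRd,Flush
[18] P1: load  L0 | P0:S(41), P1:S(41), P2:I | bus: none
[19] P0: store L0 := 29 | P0:M(29), P1:I, P2:I | bus: BusRdX
[20] P2: store L0 := 6 | P0:I, P1:I, P2:M(6) | bus: BusRdX,Flush
[21] P0: load  L1 | P0:S(92), P1:S(92), P2:I | bus: none
[22] P1: store L1 := 36 | P0:I, P1:M(36), P2:I | bus: BusRdX
[23] P0: store L0 := 53 | P0:M(53), P1:I, P2:I | bus: BusRdX,Flush
[24] P0: load  L1 | P0:S(36), P1:S(36), P2:I | bus: BusRd,Flush
[25] P1: store L0 := 7 | P0:I, P1:M(7), P2:I | bus: BusRdX,Flush
[26] P2: store L0 := 97 | P0:I, P1:I, P2:M(97) | bus: BusRdX,Flush
[27] P0: load  L0 | P0:S(97), P1:I, P2:S(97) | bus: BusRd,Flush
[28] P1: store L0 := 79 | P0:I, P1:M(79), P2:I | bus: BusRdX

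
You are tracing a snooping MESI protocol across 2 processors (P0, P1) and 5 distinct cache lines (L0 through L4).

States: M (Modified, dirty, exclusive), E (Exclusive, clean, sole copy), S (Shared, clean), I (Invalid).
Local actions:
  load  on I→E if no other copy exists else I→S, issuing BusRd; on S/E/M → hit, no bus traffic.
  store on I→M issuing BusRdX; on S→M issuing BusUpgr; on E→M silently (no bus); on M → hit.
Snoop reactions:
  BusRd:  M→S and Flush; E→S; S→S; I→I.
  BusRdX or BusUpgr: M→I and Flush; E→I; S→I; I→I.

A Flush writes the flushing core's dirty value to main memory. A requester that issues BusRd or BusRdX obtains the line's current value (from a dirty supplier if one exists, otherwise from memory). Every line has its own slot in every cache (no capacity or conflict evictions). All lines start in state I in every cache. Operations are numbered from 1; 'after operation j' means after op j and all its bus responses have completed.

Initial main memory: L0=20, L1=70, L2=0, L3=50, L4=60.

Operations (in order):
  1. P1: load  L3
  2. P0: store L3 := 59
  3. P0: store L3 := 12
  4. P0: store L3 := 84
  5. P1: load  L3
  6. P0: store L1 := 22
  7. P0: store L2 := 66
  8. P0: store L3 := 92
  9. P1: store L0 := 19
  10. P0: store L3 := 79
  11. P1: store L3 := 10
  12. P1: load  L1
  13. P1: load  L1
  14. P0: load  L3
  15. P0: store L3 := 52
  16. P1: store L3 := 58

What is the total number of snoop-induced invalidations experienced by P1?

[1] P1: load  L3 | P0:I, P1:E(50) | bus: BusRd
[2] P0: store L3 := 59 | P0:M(59), P1:I | bus: BusRdX
[3] P0: store L3 := 12 | P0:M(12), P1:I | bus: none
[4] P0: store L3 := 84 | P0:M(84), P1:I | bus: none
[5] P1: load  L3 | P0:S(84), P1:S(84) | bus: BusRd,Flush
[6] P0: store L1 := 22 | P0:M(22), P1:I | bus: BusRdX
[7] P0: store L2 := 66 | P0:M(66), P1:I | bus: BusRdX
[8] P0: store L3 := 92 | P0:M(92), P1:I | bus: BusUpgr
[9] P1: store L0 := 19 | P0:I, P1:M(19) | bus: BusRdX
[10] P0: store L3 := 79 | P0:M(79), P1:I | bus: none
[11] P1: store L3 := 10 | P0:I, P1:M(10) | bus: BusRdX,Flush
[12] P1: load  L1 | P0:S(22), P1:S(22) | bus: BusRd,Flush
[13] P1: load  L1 | P0:S(22), P1:S(22) | bus: none
[14] P0: load  L3 | P0:S(10), P1:S(10) | bus: BusRd,Flush
[15] P0: store L3 := 52 | P0:M(52), P1:I | bus: BusUpgr
[16] P1: store L3 := 58 | P0:I, P1:M(58) | bus: BusRdX,Flush

invalidations = 3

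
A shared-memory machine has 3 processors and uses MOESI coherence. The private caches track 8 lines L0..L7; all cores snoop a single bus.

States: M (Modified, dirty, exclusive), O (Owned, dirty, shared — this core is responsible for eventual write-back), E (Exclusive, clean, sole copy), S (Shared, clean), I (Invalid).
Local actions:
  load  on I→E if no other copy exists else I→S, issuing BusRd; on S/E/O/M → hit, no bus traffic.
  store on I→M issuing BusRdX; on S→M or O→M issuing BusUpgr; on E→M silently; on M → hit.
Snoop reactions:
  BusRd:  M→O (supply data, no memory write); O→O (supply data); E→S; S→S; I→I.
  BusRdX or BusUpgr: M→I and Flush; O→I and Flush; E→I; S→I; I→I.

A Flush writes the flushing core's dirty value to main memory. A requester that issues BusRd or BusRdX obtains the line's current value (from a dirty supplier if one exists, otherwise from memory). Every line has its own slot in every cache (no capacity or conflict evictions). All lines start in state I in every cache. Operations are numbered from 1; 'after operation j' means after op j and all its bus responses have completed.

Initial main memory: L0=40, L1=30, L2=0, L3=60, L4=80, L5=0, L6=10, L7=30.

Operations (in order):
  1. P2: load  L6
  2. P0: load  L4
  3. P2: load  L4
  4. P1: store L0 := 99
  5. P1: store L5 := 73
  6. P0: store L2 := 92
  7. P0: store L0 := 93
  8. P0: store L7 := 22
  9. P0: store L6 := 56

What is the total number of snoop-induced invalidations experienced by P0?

step 1: P2: load  L6  ⟶  IIE  (L6)  txn=BusRd  M[L6]=10
step 2: P0: load  L4  ⟶  EII  (L4)  txn=BusRd  M[L4]=80
step 3: P2: load  L4  ⟶  SIS  (L4)  txn=BusRd  M[L4]=80
step 4: P1: store L0 := 99  ⟶  IMI  (L0)  txn=BusRdX  M[L0]=40
step 5: P1: store L5 := 73  ⟶  IMI  (L5)  txn=BusRdX  M[L5]=0
step 6: P0: store L2 := 92  ⟶  MII  (L2)  txn=BusRdX  M[L2]=0
step 7: P0: store L0 := 93  ⟶  MII  (L0)  txn=BusRdX+Flush  M[L0]=99
step 8: P0: store L7 := 22  ⟶  MII  (L7)  txn=BusRdX  M[L7]=30
step 9: P0: store L6 := 56  ⟶  MII  (L6)  txn=BusRdX  M[L6]=10

invalidations = 0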